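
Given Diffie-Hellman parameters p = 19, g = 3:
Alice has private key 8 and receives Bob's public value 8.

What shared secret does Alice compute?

Step 1: s = B^a mod p = 8^8 mod 19.
  8^1 mod 19 = 8
  8^2 mod 19 = (8 * 8) mod 19 = 7
  8^3 mod 19 = (7 * 8) mod 19 = 18
  8^4 mod 19 = (18 * 8) mod 19 = 11
  8^5 mod 19 = (11 * 8) mod 19 = 12
  8^6 mod 19 = (12 * 8) mod 19 = 1
  8^7 mod 19 = (1 * 8) mod 19 = 8
  8^8 mod 19 = (8 * 8) mod 19 = 7
Result: shared secret = 7.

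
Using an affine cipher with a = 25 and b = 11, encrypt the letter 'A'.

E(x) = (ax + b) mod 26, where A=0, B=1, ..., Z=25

Step 1: Convert 'A' to number: x = 0.
Step 2: E(0) = (25 * 0 + 11) mod 26 = 11 mod 26 = 11.
Step 3: Convert 11 back to letter: L.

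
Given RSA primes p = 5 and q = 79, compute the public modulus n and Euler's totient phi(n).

Step 1: n = p * q = 5 * 79 = 395.
Step 2: phi(n) = (p-1)(q-1) = 4 * 78 = 312.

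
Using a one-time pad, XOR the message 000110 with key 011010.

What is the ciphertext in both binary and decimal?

Step 1: Write out the XOR operation bit by bit:
  Message: 000110
  Key:     011010
  XOR:     011100
Step 2: Convert to decimal: 011100 = 28.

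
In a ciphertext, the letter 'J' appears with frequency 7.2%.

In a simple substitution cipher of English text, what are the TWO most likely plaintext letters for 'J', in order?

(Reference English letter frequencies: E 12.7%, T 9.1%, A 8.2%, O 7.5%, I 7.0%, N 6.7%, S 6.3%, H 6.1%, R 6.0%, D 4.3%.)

Step 1: Observed frequency of 'J' is 7.2%.
Step 2: Compute distances to each reference frequency and sort:
  I (7.0%): difference = 0.2% <-- BEST
  O (7.5%): difference = 0.3% <-- RUNNER-UP
  N (6.7%): difference = 0.5%
  S (6.3%): difference = 0.9%
  A (8.2%): difference = 1.0%
Step 3: Most likely is 'I' (7.0%, diff 0.2%); second most likely is 'O' (7.5%, diff 0.3%).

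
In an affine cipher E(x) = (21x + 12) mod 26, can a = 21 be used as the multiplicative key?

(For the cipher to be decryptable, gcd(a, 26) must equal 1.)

Step 1: Compute gcd(21, 26).
Step 2: gcd(21, 26) = 1.
Since gcd = 1, 21 is coprime with 26, so it is a valid key.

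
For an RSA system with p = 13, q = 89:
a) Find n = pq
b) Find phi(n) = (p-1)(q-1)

Step 1: n = p * q = 13 * 89 = 1157.
Step 2: phi(n) = (p-1)(q-1) = 12 * 88 = 1056.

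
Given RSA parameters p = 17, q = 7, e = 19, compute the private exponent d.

Step 1: n = 17 * 7 = 119.
Step 2: phi(n) = 16 * 6 = 96.
Step 3: Find d such that 19 * d = 1 (mod 96).
Step 4: d = 19^(-1) mod 96 = 91.
Verification: 19 * 91 = 1729 = 18 * 96 + 1.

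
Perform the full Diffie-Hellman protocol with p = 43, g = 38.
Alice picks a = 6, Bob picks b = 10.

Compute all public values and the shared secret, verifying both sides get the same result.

Step 1: A = g^a mod p = 38^6 mod 43 = 16.
Step 2: B = g^b mod p = 38^10 mod 43 = 24.
Step 3: Alice computes s = B^a mod p = 24^6 mod 43 = 11.
Step 4: Bob computes s = A^b mod p = 16^10 mod 43 = 11.
Both sides agree: shared secret = 11.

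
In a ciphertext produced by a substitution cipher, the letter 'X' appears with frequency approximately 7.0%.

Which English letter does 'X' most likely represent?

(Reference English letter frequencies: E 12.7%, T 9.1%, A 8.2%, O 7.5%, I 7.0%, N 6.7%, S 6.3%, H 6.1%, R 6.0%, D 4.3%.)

Step 1: The observed frequency is 7.0%.
Step 2: Compare with English frequencies:
  E: 12.7% (difference: 5.7%)
  T: 9.1% (difference: 2.1%)
  A: 8.2% (difference: 1.2%)
  O: 7.5% (difference: 0.5%)
  I: 7.0% (difference: 0.0%) <-- closest
  N: 6.7% (difference: 0.3%)
  S: 6.3% (difference: 0.7%)
  H: 6.1% (difference: 0.9%)
  R: 6.0% (difference: 1.0%)
  D: 4.3% (difference: 2.7%)
Step 3: 'X' most likely represents 'I' (frequency 7.0%).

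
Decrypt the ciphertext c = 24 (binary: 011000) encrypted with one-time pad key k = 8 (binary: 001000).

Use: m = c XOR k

Step 1: XOR ciphertext with key:
  Ciphertext: 011000
  Key:        001000
  XOR:        010000
Step 2: Plaintext = 010000 = 16 in decimal.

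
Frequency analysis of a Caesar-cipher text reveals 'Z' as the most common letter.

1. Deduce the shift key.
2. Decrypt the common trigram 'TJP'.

Step 1: In English, 'E' is the most frequent letter (12.7%).
Step 2: The most frequent ciphertext letter is 'Z' (position 25).
Step 3: Shift = (25 - 4) mod 26 = 21.
Step 4: Decrypt 'TJP' by shifting back 21:
  T -> Y
  J -> O
  P -> U
Step 5: 'TJP' decrypts to 'YOU'.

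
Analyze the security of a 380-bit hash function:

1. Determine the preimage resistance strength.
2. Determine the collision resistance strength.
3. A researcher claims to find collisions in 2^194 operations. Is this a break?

Step 1: Preimage resistance requires brute-force of 2^380 operations.
Step 2: Collision resistance (birthday bound) = 2^(380/2) = 2^190.
Step 3: The claimed attack costs 2^194 operations.
Step 4: Since 2^194 >= 2^190, the claimed attack is no faster than the generic birthday attack, so this does not break collision resistance.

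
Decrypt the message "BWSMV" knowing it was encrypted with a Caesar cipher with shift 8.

Step 1: Reverse the shift by subtracting 8 from each letter position.
  B (position 1) -> position (1-8) mod 26 = 19 -> T
  W (position 22) -> position (22-8) mod 26 = 14 -> O
  S (position 18) -> position (18-8) mod 26 = 10 -> K
  M (position 12) -> position (12-8) mod 26 = 4 -> E
  V (position 21) -> position (21-8) mod 26 = 13 -> N
Decrypted message: TOKEN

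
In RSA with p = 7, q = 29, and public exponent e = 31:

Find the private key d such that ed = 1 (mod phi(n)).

Step 1: n = 7 * 29 = 203.
Step 2: phi(n) = 6 * 28 = 168.
Step 3: Find d such that 31 * d = 1 (mod 168).
Step 4: d = 31^(-1) mod 168 = 103.
Verification: 31 * 103 = 3193 = 19 * 168 + 1.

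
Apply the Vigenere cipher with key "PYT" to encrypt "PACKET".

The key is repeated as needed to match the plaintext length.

Step 1: Repeat key to match plaintext length:
  Plaintext: PACKET
  Key:       PYTPYT
Step 2: Encrypt each letter:
  P(15) + P(15) = (15+15) mod 26 = 4 = E
  A(0) + Y(24) = (0+24) mod 26 = 24 = Y
  C(2) + T(19) = (2+19) mod 26 = 21 = V
  K(10) + P(15) = (10+15) mod 26 = 25 = Z
  E(4) + Y(24) = (4+24) mod 26 = 2 = C
  T(19) + T(19) = (19+19) mod 26 = 12 = M
Ciphertext: EYVZCM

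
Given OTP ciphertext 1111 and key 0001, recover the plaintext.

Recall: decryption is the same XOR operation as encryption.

Step 1: XOR ciphertext with key:
  Ciphertext: 1111
  Key:        0001
  XOR:        1110
Step 2: Plaintext = 1110 = 14 in decimal.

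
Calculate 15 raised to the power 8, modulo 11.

Step 1: Compute 15^8 mod 11 step by step, reducing modulo 11 at each step.
  15^1 mod 11 = 4
  15^2 mod 11 = (4 * 15) mod 11 = 5
  15^3 mod 11 = (5 * 15) mod 11 = 9
  15^4 mod 11 = (9 * 15) mod 11 = 3
  15^5 mod 11 = (3 * 15) mod 11 = 1
  15^6 mod 11 = (1 * 15) mod 11 = 4
  15^7 mod 11 = (4 * 15) mod 11 = 5
  15^8 mod 11 = (5 * 15) mod 11 = 9
Step 2: Result = 9.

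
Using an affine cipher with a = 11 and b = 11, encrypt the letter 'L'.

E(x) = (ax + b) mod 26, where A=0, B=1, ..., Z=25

Step 1: Convert 'L' to number: x = 11.
Step 2: E(11) = (11 * 11 + 11) mod 26 = 132 mod 26 = 2.
Step 3: Convert 2 back to letter: C.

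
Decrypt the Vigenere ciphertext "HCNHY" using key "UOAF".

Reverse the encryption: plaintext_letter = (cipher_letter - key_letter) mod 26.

Step 1: Extend key: UOAFU
Step 2: Decrypt each letter (c - k) mod 26:
  H(7) - U(20) = (7-20) mod 26 = 13 = N
  C(2) - O(14) = (2-14) mod 26 = 14 = O
  N(13) - A(0) = (13-0) mod 26 = 13 = N
  H(7) - F(5) = (7-5) mod 26 = 2 = C
  Y(24) - U(20) = (24-20) mod 26 = 4 = E
Plaintext: NONCE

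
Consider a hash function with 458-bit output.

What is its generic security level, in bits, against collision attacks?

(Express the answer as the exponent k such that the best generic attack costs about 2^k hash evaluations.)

Step 1: The hash has a 458-bit output.
Step 2: Collision resistance means it should be infeasible to find any x != y with h(x) = h(y).
By the birthday bound, a generic collision search succeeds after about sqrt(2^458) = 2^(458/2) = 2^229 evaluations.
Step 3: Security level = 229 bits.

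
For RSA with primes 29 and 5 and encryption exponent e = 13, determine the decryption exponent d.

Step 1: n = 29 * 5 = 145.
Step 2: phi(n) = 28 * 4 = 112.
Step 3: Find d such that 13 * d = 1 (mod 112).
Step 4: d = 13^(-1) mod 112 = 69.
Verification: 13 * 69 = 897 = 8 * 112 + 1.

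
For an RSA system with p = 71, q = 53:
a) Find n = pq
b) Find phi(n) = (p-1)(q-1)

Step 1: n = p * q = 71 * 53 = 3763.
Step 2: phi(n) = (p-1)(q-1) = 70 * 52 = 3640.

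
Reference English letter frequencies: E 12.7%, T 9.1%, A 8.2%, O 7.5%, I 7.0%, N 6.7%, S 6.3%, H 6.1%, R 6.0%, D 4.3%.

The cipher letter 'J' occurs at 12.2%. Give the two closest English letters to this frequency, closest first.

Step 1: Observed frequency of 'J' is 12.2%.
Step 2: Compute distances to each reference frequency and sort:
  E (12.7%): difference = 0.5% <-- BEST
  T (9.1%): difference = 3.1% <-- RUNNER-UP
  A (8.2%): difference = 4.0%
  O (7.5%): difference = 4.7%
  I (7.0%): difference = 5.2%
Step 3: Most likely is 'E' (12.7%, diff 0.5%); second most likely is 'T' (9.1%, diff 3.1%).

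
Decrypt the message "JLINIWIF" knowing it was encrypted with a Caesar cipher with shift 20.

Step 1: Reverse the shift by subtracting 20 from each letter position.
  J (position 9) -> position (9-20) mod 26 = 15 -> P
  L (position 11) -> position (11-20) mod 26 = 17 -> R
  I (position 8) -> position (8-20) mod 26 = 14 -> O
  N (position 13) -> position (13-20) mod 26 = 19 -> T
  I (position 8) -> position (8-20) mod 26 = 14 -> O
  W (position 22) -> position (22-20) mod 26 = 2 -> C
  I (position 8) -> position (8-20) mod 26 = 14 -> O
  F (position 5) -> position (5-20) mod 26 = 11 -> L
Decrypted message: PROTOCOL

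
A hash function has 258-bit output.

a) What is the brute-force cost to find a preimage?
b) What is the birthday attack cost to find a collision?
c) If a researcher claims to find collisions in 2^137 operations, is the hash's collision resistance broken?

Step 1: Preimage resistance requires brute-force of 2^258 operations.
Step 2: Collision resistance (birthday bound) = 2^(258/2) = 2^129.
Step 3: The claimed attack costs 2^137 operations.
Step 4: Since 2^137 >= 2^129, the claimed attack is no faster than the generic birthday attack, so this does not break collision resistance.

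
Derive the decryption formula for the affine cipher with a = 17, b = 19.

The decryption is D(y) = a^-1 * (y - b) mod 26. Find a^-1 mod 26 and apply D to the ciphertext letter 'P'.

Step 1: Find a^-1, the modular inverse of 17 mod 26.
Step 2: We need 17 * a^-1 = 1 (mod 26).
Step 3: 17 * 23 = 391 = 15 * 26 + 1, so a^-1 = 23.
Step 4: D(y) = 23(y - 19) mod 26.
Step 5: Apply to 'P' (y = 15): D(15) = 23 * (15 - 19) mod 26 = 23 * -4 mod 26 = 12 -> 'M'.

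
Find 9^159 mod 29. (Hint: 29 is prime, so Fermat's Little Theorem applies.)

Step 1: Since 29 is prime, by Fermat's Little Theorem: 9^28 = 1 (mod 29).
Step 2: Reduce exponent: 159 mod 28 = 19.
Step 3: So 9^159 = 9^19 (mod 29).
Step 4: 9^19 mod 29 = 5.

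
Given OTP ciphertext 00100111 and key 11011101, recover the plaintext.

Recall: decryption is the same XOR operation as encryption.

Step 1: XOR ciphertext with key:
  Ciphertext: 00100111
  Key:        11011101
  XOR:        11111010
Step 2: Plaintext = 11111010 = 250 in decimal.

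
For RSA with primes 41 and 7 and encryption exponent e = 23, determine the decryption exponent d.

Step 1: n = 41 * 7 = 287.
Step 2: phi(n) = 40 * 6 = 240.
Step 3: Find d such that 23 * d = 1 (mod 240).
Step 4: d = 23^(-1) mod 240 = 167.
Verification: 23 * 167 = 3841 = 16 * 240 + 1.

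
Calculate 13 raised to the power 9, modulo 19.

Step 1: Compute 13^9 mod 19 step by step, reducing modulo 19 at each step.
  13^1 mod 19 = 13
  13^2 mod 19 = (13 * 13) mod 19 = 17
  13^3 mod 19 = (17 * 13) mod 19 = 12
  13^4 mod 19 = (12 * 13) mod 19 = 4
  13^5 mod 19 = (4 * 13) mod 19 = 14
  13^6 mod 19 = (14 * 13) mod 19 = 11
  13^7 mod 19 = (11 * 13) mod 19 = 10
  13^8 mod 19 = (10 * 13) mod 19 = 16
  13^9 mod 19 = (16 * 13) mod 19 = 18
Step 2: Result = 18.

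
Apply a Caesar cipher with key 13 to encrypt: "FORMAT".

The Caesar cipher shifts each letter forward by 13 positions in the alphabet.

Step 1: For each letter, shift forward by 13 positions (mod 26).
  F (position 5) -> position (5+13) mod 26 = 18 -> S
  O (position 14) -> position (14+13) mod 26 = 1 -> B
  R (position 17) -> position (17+13) mod 26 = 4 -> E
  M (position 12) -> position (12+13) mod 26 = 25 -> Z
  A (position 0) -> position (0+13) mod 26 = 13 -> N
  T (position 19) -> position (19+13) mod 26 = 6 -> G
Result: SBEZNG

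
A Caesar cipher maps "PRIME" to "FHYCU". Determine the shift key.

Step 1: Compare first letters: P (position 15) -> F (position 5).
Step 2: Shift = (5 - 15) mod 26 = 16.
The shift value is 16.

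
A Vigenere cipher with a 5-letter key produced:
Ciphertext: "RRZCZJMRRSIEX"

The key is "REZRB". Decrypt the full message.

Step 1: Key 'REZRB' has length 5. Extended key: REZRBREZRBREZ
Step 2: Decrypt each position:
  R(17) - R(17) = 0 = A
  R(17) - E(4) = 13 = N
  Z(25) - Z(25) = 0 = A
  C(2) - R(17) = 11 = L
  Z(25) - B(1) = 24 = Y
  J(9) - R(17) = 18 = S
  M(12) - E(4) = 8 = I
  R(17) - Z(25) = 18 = S
  R(17) - R(17) = 0 = A
  S(18) - B(1) = 17 = R
  I(8) - R(17) = 17 = R
  E(4) - E(4) = 0 = A
  X(23) - Z(25) = 24 = Y
Plaintext: ANALYSISARRAY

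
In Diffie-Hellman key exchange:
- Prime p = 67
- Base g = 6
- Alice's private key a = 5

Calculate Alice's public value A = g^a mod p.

Step 1: A = g^a mod p = 6^5 mod 67.
  6^1 mod 67 = 6
  6^2 mod 67 = (6 * 6) mod 67 = 36
  6^3 mod 67 = (36 * 6) mod 67 = 15
  6^4 mod 67 = (15 * 6) mod 67 = 23
  6^5 mod 67 = (23 * 6) mod 67 = 4
Result: A = 4.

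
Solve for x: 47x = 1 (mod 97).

Step 1: We need x such that 47 * x = 1 (mod 97).
Step 2: Using the extended Euclidean algorithm or trial:
  47 * 64 = 3008 = 31 * 97 + 1.
Step 3: Since 3008 mod 97 = 1, the inverse is x = 64.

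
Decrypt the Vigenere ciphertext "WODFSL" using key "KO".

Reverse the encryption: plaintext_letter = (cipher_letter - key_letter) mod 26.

Step 1: Extend key: KOKOKO
Step 2: Decrypt each letter (c - k) mod 26:
  W(22) - K(10) = (22-10) mod 26 = 12 = M
  O(14) - O(14) = (14-14) mod 26 = 0 = A
  D(3) - K(10) = (3-10) mod 26 = 19 = T
  F(5) - O(14) = (5-14) mod 26 = 17 = R
  S(18) - K(10) = (18-10) mod 26 = 8 = I
  L(11) - O(14) = (11-14) mod 26 = 23 = X
Plaintext: MATRIX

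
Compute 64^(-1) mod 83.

Step 1: We need x such that 64 * x = 1 (mod 83).
Step 2: Using the extended Euclidean algorithm or trial:
  64 * 48 = 3072 = 37 * 83 + 1.
Step 3: Since 3072 mod 83 = 1, the inverse is x = 48.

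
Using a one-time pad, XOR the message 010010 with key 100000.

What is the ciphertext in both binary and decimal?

Step 1: Write out the XOR operation bit by bit:
  Message: 010010
  Key:     100000
  XOR:     110010
Step 2: Convert to decimal: 110010 = 50.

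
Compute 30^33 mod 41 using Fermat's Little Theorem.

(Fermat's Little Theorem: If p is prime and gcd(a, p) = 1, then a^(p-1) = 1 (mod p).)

Step 1: Since 41 is prime, by Fermat's Little Theorem: 30^40 = 1 (mod 41).
Step 2: Reduce exponent: 33 mod 40 = 33.
Step 3: So 30^33 = 30^33 (mod 41).
Step 4: 30^33 mod 41 = 7.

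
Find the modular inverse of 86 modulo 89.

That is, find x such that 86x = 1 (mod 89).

Step 1: We need x such that 86 * x = 1 (mod 89).
Step 2: Using the extended Euclidean algorithm or trial:
  86 * 59 = 5074 = 57 * 89 + 1.
Step 3: Since 5074 mod 89 = 1, the inverse is x = 59.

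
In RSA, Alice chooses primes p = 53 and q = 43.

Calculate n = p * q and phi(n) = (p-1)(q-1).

Step 1: n = p * q = 53 * 43 = 2279.
Step 2: phi(n) = (p-1)(q-1) = 52 * 42 = 2184.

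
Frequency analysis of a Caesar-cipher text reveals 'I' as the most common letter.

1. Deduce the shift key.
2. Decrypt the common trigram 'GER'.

Step 1: In English, 'E' is the most frequent letter (12.7%).
Step 2: The most frequent ciphertext letter is 'I' (position 8).
Step 3: Shift = (8 - 4) mod 26 = 4.
Step 4: Decrypt 'GER' by shifting back 4:
  G -> C
  E -> A
  R -> N
Step 5: 'GER' decrypts to 'CAN'.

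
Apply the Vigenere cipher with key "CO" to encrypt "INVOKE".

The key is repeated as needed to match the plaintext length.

Step 1: Repeat key to match plaintext length:
  Plaintext: INVOKE
  Key:       COCOCO
Step 2: Encrypt each letter:
  I(8) + C(2) = (8+2) mod 26 = 10 = K
  N(13) + O(14) = (13+14) mod 26 = 1 = B
  V(21) + C(2) = (21+2) mod 26 = 23 = X
  O(14) + O(14) = (14+14) mod 26 = 2 = C
  K(10) + C(2) = (10+2) mod 26 = 12 = M
  E(4) + O(14) = (4+14) mod 26 = 18 = S
Ciphertext: KBXCMS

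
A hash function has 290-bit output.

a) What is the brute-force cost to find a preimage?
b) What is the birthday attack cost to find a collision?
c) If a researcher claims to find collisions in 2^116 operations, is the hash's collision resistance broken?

Step 1: Preimage resistance requires brute-force of 2^290 operations.
Step 2: Collision resistance (birthday bound) = 2^(290/2) = 2^145.
Step 3: The claimed attack costs 2^116 operations.
Step 4: Since 2^116 < 2^145, the claimed attack beats the generic birthday bound, so collision resistance is broken.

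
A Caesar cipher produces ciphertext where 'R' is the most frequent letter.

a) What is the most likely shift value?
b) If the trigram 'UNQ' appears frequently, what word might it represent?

Step 1: In English, 'E' is the most frequent letter (12.7%).
Step 2: The most frequent ciphertext letter is 'R' (position 17).
Step 3: Shift = (17 - 4) mod 26 = 13.
Step 4: Decrypt 'UNQ' by shifting back 13:
  U -> H
  N -> A
  Q -> D
Step 5: 'UNQ' decrypts to 'HAD'.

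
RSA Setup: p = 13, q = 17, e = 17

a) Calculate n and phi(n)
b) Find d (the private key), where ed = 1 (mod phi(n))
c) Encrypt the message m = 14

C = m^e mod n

Step 1: n = 13 * 17 = 221.
Step 2: phi(n) = (13-1)(17-1) = 12 * 16 = 192.
Step 3: Find d = 17^(-1) mod 192 = 113.
  Verify: 17 * 113 = 1921 = 1 (mod 192).
Step 4: C = 14^17 mod 221 = 14.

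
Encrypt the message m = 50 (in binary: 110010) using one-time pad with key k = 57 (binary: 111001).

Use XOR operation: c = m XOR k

Step 1: Write out the XOR operation bit by bit:
  Message: 110010
  Key:     111001
  XOR:     001011
Step 2: Convert to decimal: 001011 = 11.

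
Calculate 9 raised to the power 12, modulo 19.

Step 1: Compute 9^12 mod 19 step by step, reducing modulo 19 at each step.
  9^1 mod 19 = 9
  9^2 mod 19 = (9 * 9) mod 19 = 5
  9^3 mod 19 = (5 * 9) mod 19 = 7
  9^4 mod 19 = (7 * 9) mod 19 = 6
  9^5 mod 19 = (6 * 9) mod 19 = 16
  9^6 mod 19 = (16 * 9) mod 19 = 11
  9^7 mod 19 = (11 * 9) mod 19 = 4
  9^8 mod 19 = (4 * 9) mod 19 = 17
  9^9 mod 19 = (17 * 9) mod 19 = 1
  9^10 mod 19 = (1 * 9) mod 19 = 9
  9^11 mod 19 = (9 * 9) mod 19 = 5
  9^12 mod 19 = (5 * 9) mod 19 = 7
Step 2: Result = 7.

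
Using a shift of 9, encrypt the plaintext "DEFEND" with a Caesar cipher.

Step 1: For each letter, shift forward by 9 positions (mod 26).
  D (position 3) -> position (3+9) mod 26 = 12 -> M
  E (position 4) -> position (4+9) mod 26 = 13 -> N
  F (position 5) -> position (5+9) mod 26 = 14 -> O
  E (position 4) -> position (4+9) mod 26 = 13 -> N
  N (position 13) -> position (13+9) mod 26 = 22 -> W
  D (position 3) -> position (3+9) mod 26 = 12 -> M
Result: MNONWM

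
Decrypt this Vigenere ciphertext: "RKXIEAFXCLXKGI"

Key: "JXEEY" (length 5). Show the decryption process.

Step 1: Key 'JXEEY' has length 5. Extended key: JXEEYJXEEYJXEE
Step 2: Decrypt each position:
  R(17) - J(9) = 8 = I
  K(10) - X(23) = 13 = N
  X(23) - E(4) = 19 = T
  I(8) - E(4) = 4 = E
  E(4) - Y(24) = 6 = G
  A(0) - J(9) = 17 = R
  F(5) - X(23) = 8 = I
  X(23) - E(4) = 19 = T
  C(2) - E(4) = 24 = Y
  L(11) - Y(24) = 13 = N
  X(23) - J(9) = 14 = O
  K(10) - X(23) = 13 = N
  G(6) - E(4) = 2 = C
  I(8) - E(4) = 4 = E
Plaintext: INTEGRITYNONCE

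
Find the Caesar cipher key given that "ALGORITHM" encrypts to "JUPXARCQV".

Step 1: Compare first letters: A (position 0) -> J (position 9).
Step 2: Shift = (9 - 0) mod 26 = 9.
The shift value is 9.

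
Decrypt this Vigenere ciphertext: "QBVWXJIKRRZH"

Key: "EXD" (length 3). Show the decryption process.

Step 1: Key 'EXD' has length 3. Extended key: EXDEXDEXDEXD
Step 2: Decrypt each position:
  Q(16) - E(4) = 12 = M
  B(1) - X(23) = 4 = E
  V(21) - D(3) = 18 = S
  W(22) - E(4) = 18 = S
  X(23) - X(23) = 0 = A
  J(9) - D(3) = 6 = G
  I(8) - E(4) = 4 = E
  K(10) - X(23) = 13 = N
  R(17) - D(3) = 14 = O
  R(17) - E(4) = 13 = N
  Z(25) - X(23) = 2 = C
  H(7) - D(3) = 4 = E
Plaintext: MESSAGENONCE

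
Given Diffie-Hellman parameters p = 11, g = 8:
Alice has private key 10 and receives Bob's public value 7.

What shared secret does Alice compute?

Step 1: s = B^a mod p = 7^10 mod 11.
  7^1 mod 11 = 7
  7^2 mod 11 = (7 * 7) mod 11 = 5
  7^3 mod 11 = (5 * 7) mod 11 = 2
  7^4 mod 11 = (2 * 7) mod 11 = 3
  7^5 mod 11 = (3 * 7) mod 11 = 10
  7^6 mod 11 = (10 * 7) mod 11 = 4
  7^7 mod 11 = (4 * 7) mod 11 = 6
  7^8 mod 11 = (6 * 7) mod 11 = 9
  7^9 mod 11 = (9 * 7) mod 11 = 8
  7^10 mod 11 = (8 * 7) mod 11 = 1
Result: shared secret = 1.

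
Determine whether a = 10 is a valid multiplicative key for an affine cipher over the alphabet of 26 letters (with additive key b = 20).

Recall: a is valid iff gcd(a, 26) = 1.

Step 1: Compute gcd(10, 26).
Step 2: gcd(10, 26) = 2.
Since gcd = 2 != 1, 10 shares a common factor with 26, so it cannot be used.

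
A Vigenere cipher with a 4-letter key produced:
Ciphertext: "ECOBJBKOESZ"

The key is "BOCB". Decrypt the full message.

Step 1: Key 'BOCB' has length 4. Extended key: BOCBBOCBBOC
Step 2: Decrypt each position:
  E(4) - B(1) = 3 = D
  C(2) - O(14) = 14 = O
  O(14) - C(2) = 12 = M
  B(1) - B(1) = 0 = A
  J(9) - B(1) = 8 = I
  B(1) - O(14) = 13 = N
  K(10) - C(2) = 8 = I
  O(14) - B(1) = 13 = N
  E(4) - B(1) = 3 = D
  S(18) - O(14) = 4 = E
  Z(25) - C(2) = 23 = X
Plaintext: DOMAININDEX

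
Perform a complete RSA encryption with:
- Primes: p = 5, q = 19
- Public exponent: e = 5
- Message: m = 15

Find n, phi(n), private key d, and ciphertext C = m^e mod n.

Step 1: n = 5 * 19 = 95.
Step 2: phi(n) = (5-1)(19-1) = 4 * 18 = 72.
Step 3: Find d = 5^(-1) mod 72 = 29.
  Verify: 5 * 29 = 145 = 1 (mod 72).
Step 4: C = 15^5 mod 95 = 40.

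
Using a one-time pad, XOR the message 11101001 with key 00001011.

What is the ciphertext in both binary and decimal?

Step 1: Write out the XOR operation bit by bit:
  Message: 11101001
  Key:     00001011
  XOR:     11100010
Step 2: Convert to decimal: 11100010 = 226.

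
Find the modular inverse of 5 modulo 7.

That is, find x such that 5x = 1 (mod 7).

Step 1: We need x such that 5 * x = 1 (mod 7).
Step 2: Using the extended Euclidean algorithm or trial:
  5 * 3 = 15 = 2 * 7 + 1.
Step 3: Since 15 mod 7 = 1, the inverse is x = 3.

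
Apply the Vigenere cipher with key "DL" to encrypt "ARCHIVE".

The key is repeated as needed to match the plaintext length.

Step 1: Repeat key to match plaintext length:
  Plaintext: ARCHIVE
  Key:       DLDLDLD
Step 2: Encrypt each letter:
  A(0) + D(3) = (0+3) mod 26 = 3 = D
  R(17) + L(11) = (17+11) mod 26 = 2 = C
  C(2) + D(3) = (2+3) mod 26 = 5 = F
  H(7) + L(11) = (7+11) mod 26 = 18 = S
  I(8) + D(3) = (8+3) mod 26 = 11 = L
  V(21) + L(11) = (21+11) mod 26 = 6 = G
  E(4) + D(3) = (4+3) mod 26 = 7 = H
Ciphertext: DCFSLGH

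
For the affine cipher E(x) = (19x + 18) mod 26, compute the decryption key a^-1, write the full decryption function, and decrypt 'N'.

Step 1: Find a^-1, the modular inverse of 19 mod 26.
Step 2: We need 19 * a^-1 = 1 (mod 26).
Step 3: 19 * 11 = 209 = 8 * 26 + 1, so a^-1 = 11.
Step 4: D(y) = 11(y - 18) mod 26.
Step 5: Apply to 'N' (y = 13): D(13) = 11 * (13 - 18) mod 26 = 11 * -5 mod 26 = 23 -> 'X'.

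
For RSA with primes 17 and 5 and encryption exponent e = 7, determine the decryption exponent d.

Step 1: n = 17 * 5 = 85.
Step 2: phi(n) = 16 * 4 = 64.
Step 3: Find d such that 7 * d = 1 (mod 64).
Step 4: d = 7^(-1) mod 64 = 55.
Verification: 7 * 55 = 385 = 6 * 64 + 1.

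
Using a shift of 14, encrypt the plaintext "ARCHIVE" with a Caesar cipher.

Step 1: For each letter, shift forward by 14 positions (mod 26).
  A (position 0) -> position (0+14) mod 26 = 14 -> O
  R (position 17) -> position (17+14) mod 26 = 5 -> F
  C (position 2) -> position (2+14) mod 26 = 16 -> Q
  H (position 7) -> position (7+14) mod 26 = 21 -> V
  I (position 8) -> position (8+14) mod 26 = 22 -> W
  V (position 21) -> position (21+14) mod 26 = 9 -> J
  E (position 4) -> position (4+14) mod 26 = 18 -> S
Result: OFQVWJS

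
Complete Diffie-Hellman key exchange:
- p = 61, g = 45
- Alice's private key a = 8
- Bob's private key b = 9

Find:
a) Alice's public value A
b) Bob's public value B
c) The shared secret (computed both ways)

Step 1: A = g^a mod p = 45^8 mod 61 = 57.
Step 2: B = g^b mod p = 45^9 mod 61 = 3.
Step 3: Alice computes s = B^a mod p = 3^8 mod 61 = 34.
Step 4: Bob computes s = A^b mod p = 57^9 mod 61 = 34.
Both sides agree: shared secret = 34.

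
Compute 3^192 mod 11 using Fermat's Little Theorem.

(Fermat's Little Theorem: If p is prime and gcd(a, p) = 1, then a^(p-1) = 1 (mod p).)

Step 1: Since 11 is prime, by Fermat's Little Theorem: 3^10 = 1 (mod 11).
Step 2: Reduce exponent: 192 mod 10 = 2.
Step 3: So 3^192 = 3^2 (mod 11).
Step 4: 3^2 mod 11 = 9.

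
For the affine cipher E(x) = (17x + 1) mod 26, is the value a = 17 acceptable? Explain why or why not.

Step 1: Compute gcd(17, 26).
Step 2: gcd(17, 26) = 1.
Since gcd = 1, 17 is coprime with 26, so it is a valid key.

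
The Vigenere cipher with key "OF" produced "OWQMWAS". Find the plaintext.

Step 1: Extend key: OFOFOFO
Step 2: Decrypt each letter (c - k) mod 26:
  O(14) - O(14) = (14-14) mod 26 = 0 = A
  W(22) - F(5) = (22-5) mod 26 = 17 = R
  Q(16) - O(14) = (16-14) mod 26 = 2 = C
  M(12) - F(5) = (12-5) mod 26 = 7 = H
  W(22) - O(14) = (22-14) mod 26 = 8 = I
  A(0) - F(5) = (0-5) mod 26 = 21 = V
  S(18) - O(14) = (18-14) mod 26 = 4 = E
Plaintext: ARCHIVE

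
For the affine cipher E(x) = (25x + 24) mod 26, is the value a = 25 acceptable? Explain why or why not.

Step 1: Compute gcd(25, 26).
Step 2: gcd(25, 26) = 1.
Since gcd = 1, 25 is coprime with 26, so it is a valid key.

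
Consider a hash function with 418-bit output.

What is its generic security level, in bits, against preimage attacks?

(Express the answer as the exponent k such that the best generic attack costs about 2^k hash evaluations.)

Step 1: The hash has a 418-bit output.
Step 2: Preimage resistance means: given a digest h(x), it should be infeasible to find any input that hashes to it.
With a 418-bit output there are 2^418 possible digests, so a generic brute-force preimage search costs about 2^418 evaluations.
Step 3: Security level = 418 bits.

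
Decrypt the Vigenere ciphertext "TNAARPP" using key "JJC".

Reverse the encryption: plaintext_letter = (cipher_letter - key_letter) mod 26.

Step 1: Extend key: JJCJJCJ
Step 2: Decrypt each letter (c - k) mod 26:
  T(19) - J(9) = (19-9) mod 26 = 10 = K
  N(13) - J(9) = (13-9) mod 26 = 4 = E
  A(0) - C(2) = (0-2) mod 26 = 24 = Y
  A(0) - J(9) = (0-9) mod 26 = 17 = R
  R(17) - J(9) = (17-9) mod 26 = 8 = I
  P(15) - C(2) = (15-2) mod 26 = 13 = N
  P(15) - J(9) = (15-9) mod 26 = 6 = G
Plaintext: KEYRING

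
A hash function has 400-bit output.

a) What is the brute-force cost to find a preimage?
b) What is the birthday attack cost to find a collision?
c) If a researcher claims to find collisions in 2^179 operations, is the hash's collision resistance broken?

Step 1: Preimage resistance requires brute-force of 2^400 operations.
Step 2: Collision resistance (birthday bound) = 2^(400/2) = 2^200.
Step 3: The claimed attack costs 2^179 operations.
Step 4: Since 2^179 < 2^200, the claimed attack beats the generic birthday bound, so collision resistance is broken.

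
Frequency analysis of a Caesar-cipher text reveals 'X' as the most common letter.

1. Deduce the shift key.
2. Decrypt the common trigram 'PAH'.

Step 1: In English, 'E' is the most frequent letter (12.7%).
Step 2: The most frequent ciphertext letter is 'X' (position 23).
Step 3: Shift = (23 - 4) mod 26 = 19.
Step 4: Decrypt 'PAH' by shifting back 19:
  P -> W
  A -> H
  H -> O
Step 5: 'PAH' decrypts to 'WHO'.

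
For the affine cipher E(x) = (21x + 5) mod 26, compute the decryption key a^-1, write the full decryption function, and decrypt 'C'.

Step 1: Find a^-1, the modular inverse of 21 mod 26.
Step 2: We need 21 * a^-1 = 1 (mod 26).
Step 3: 21 * 5 = 105 = 4 * 26 + 1, so a^-1 = 5.
Step 4: D(y) = 5(y - 5) mod 26.
Step 5: Apply to 'C' (y = 2): D(2) = 5 * (2 - 5) mod 26 = 5 * -3 mod 26 = 11 -> 'L'.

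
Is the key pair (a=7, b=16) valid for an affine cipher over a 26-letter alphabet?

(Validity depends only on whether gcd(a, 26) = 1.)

Step 1: Compute gcd(7, 26).
Step 2: gcd(7, 26) = 1.
Since gcd = 1, 7 is coprime with 26, so it is a valid key.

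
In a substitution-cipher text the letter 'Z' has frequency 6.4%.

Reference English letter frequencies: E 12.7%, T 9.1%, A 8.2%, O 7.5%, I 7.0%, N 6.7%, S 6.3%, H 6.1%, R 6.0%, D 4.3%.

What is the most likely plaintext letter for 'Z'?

Step 1: The observed frequency is 6.4%.
Step 2: Compare with English frequencies:
  E: 12.7% (difference: 6.3%)
  T: 9.1% (difference: 2.7%)
  A: 8.2% (difference: 1.8%)
  O: 7.5% (difference: 1.1%)
  I: 7.0% (difference: 0.6%)
  N: 6.7% (difference: 0.3%)
  S: 6.3% (difference: 0.1%) <-- closest
  H: 6.1% (difference: 0.3%)
  R: 6.0% (difference: 0.4%)
  D: 4.3% (difference: 2.1%)
Step 3: 'Z' most likely represents 'S' (frequency 6.3%).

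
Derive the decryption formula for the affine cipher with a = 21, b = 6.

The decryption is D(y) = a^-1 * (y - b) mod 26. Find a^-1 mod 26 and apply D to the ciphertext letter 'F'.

Step 1: Find a^-1, the modular inverse of 21 mod 26.
Step 2: We need 21 * a^-1 = 1 (mod 26).
Step 3: 21 * 5 = 105 = 4 * 26 + 1, so a^-1 = 5.
Step 4: D(y) = 5(y - 6) mod 26.
Step 5: Apply to 'F' (y = 5): D(5) = 5 * (5 - 6) mod 26 = 5 * -1 mod 26 = 21 -> 'V'.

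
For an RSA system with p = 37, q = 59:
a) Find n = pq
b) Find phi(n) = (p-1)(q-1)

Step 1: n = p * q = 37 * 59 = 2183.
Step 2: phi(n) = (p-1)(q-1) = 36 * 58 = 2088.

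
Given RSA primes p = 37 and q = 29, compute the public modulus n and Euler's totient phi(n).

Step 1: n = p * q = 37 * 29 = 1073.
Step 2: phi(n) = (p-1)(q-1) = 36 * 28 = 1008.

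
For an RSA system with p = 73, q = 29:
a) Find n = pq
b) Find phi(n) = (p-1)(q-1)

Step 1: n = p * q = 73 * 29 = 2117.
Step 2: phi(n) = (p-1)(q-1) = 72 * 28 = 2016.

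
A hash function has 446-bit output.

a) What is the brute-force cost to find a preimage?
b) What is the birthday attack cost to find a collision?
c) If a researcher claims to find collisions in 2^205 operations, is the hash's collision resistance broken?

Step 1: Preimage resistance requires brute-force of 2^446 operations.
Step 2: Collision resistance (birthday bound) = 2^(446/2) = 2^223.
Step 3: The claimed attack costs 2^205 operations.
Step 4: Since 2^205 < 2^223, the claimed attack beats the generic birthday bound, so collision resistance is broken.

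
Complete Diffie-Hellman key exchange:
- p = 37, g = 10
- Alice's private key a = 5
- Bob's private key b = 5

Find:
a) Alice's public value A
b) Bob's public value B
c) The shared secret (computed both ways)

Step 1: A = g^a mod p = 10^5 mod 37 = 26.
Step 2: B = g^b mod p = 10^5 mod 37 = 26.
Step 3: Alice computes s = B^a mod p = 26^5 mod 37 = 10.
Step 4: Bob computes s = A^b mod p = 26^5 mod 37 = 10.
Both sides agree: shared secret = 10.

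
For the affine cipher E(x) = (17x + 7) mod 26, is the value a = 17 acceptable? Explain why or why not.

Step 1: Compute gcd(17, 26).
Step 2: gcd(17, 26) = 1.
Since gcd = 1, 17 is coprime with 26, so it is a valid key.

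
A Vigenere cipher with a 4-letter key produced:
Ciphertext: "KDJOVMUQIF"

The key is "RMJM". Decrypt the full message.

Step 1: Key 'RMJM' has length 4. Extended key: RMJMRMJMRM
Step 2: Decrypt each position:
  K(10) - R(17) = 19 = T
  D(3) - M(12) = 17 = R
  J(9) - J(9) = 0 = A
  O(14) - M(12) = 2 = C
  V(21) - R(17) = 4 = E
  M(12) - M(12) = 0 = A
  U(20) - J(9) = 11 = L
  Q(16) - M(12) = 4 = E
  I(8) - R(17) = 17 = R
  F(5) - M(12) = 19 = T
Plaintext: TRACEALERT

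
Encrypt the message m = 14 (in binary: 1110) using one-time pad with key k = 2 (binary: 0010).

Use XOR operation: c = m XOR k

Step 1: Write out the XOR operation bit by bit:
  Message: 1110
  Key:     0010
  XOR:     1100
Step 2: Convert to decimal: 1100 = 12.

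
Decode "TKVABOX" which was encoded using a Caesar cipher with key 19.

Step 1: Reverse the shift by subtracting 19 from each letter position.
  T (position 19) -> position (19-19) mod 26 = 0 -> A
  K (position 10) -> position (10-19) mod 26 = 17 -> R
  V (position 21) -> position (21-19) mod 26 = 2 -> C
  A (position 0) -> position (0-19) mod 26 = 7 -> H
  B (position 1) -> position (1-19) mod 26 = 8 -> I
  O (position 14) -> position (14-19) mod 26 = 21 -> V
  X (position 23) -> position (23-19) mod 26 = 4 -> E
Decrypted message: ARCHIVE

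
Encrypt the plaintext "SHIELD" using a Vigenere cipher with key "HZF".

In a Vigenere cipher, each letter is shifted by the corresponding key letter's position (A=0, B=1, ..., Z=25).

Step 1: Repeat key to match plaintext length:
  Plaintext: SHIELD
  Key:       HZFHZF
Step 2: Encrypt each letter:
  S(18) + H(7) = (18+7) mod 26 = 25 = Z
  H(7) + Z(25) = (7+25) mod 26 = 6 = G
  I(8) + F(5) = (8+5) mod 26 = 13 = N
  E(4) + H(7) = (4+7) mod 26 = 11 = L
  L(11) + Z(25) = (11+25) mod 26 = 10 = K
  D(3) + F(5) = (3+5) mod 26 = 8 = I
Ciphertext: ZGNLKI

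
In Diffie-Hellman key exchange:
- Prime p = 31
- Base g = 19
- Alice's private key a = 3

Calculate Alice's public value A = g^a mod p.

Step 1: A = g^a mod p = 19^3 mod 31.
  19^1 mod 31 = 19
  19^2 mod 31 = (19 * 19) mod 31 = 20
  19^3 mod 31 = (20 * 19) mod 31 = 8
Result: A = 8.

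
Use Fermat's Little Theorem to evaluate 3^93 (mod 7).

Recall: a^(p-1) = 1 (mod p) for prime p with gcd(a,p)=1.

Step 1: Since 7 is prime, by Fermat's Little Theorem: 3^6 = 1 (mod 7).
Step 2: Reduce exponent: 93 mod 6 = 3.
Step 3: So 3^93 = 3^3 (mod 7).
Step 4: 3^3 mod 7 = 6.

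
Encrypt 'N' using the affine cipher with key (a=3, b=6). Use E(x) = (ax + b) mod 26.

Step 1: Convert 'N' to number: x = 13.
Step 2: E(13) = (3 * 13 + 6) mod 26 = 45 mod 26 = 19.
Step 3: Convert 19 back to letter: T.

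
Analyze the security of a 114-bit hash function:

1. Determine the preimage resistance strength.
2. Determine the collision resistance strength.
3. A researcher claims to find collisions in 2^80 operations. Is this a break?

Step 1: Preimage resistance requires brute-force of 2^114 operations.
Step 2: Collision resistance (birthday bound) = 2^(114/2) = 2^57.
Step 3: The claimed attack costs 2^80 operations.
Step 4: Since 2^80 >= 2^57, the claimed attack is no faster than the generic birthday attack, so this does not break collision resistance.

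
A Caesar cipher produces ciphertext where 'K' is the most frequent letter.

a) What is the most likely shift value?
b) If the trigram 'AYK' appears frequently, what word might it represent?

Step 1: In English, 'E' is the most frequent letter (12.7%).
Step 2: The most frequent ciphertext letter is 'K' (position 10).
Step 3: Shift = (10 - 4) mod 26 = 6.
Step 4: Decrypt 'AYK' by shifting back 6:
  A -> U
  Y -> S
  K -> E
Step 5: 'AYK' decrypts to 'USE'.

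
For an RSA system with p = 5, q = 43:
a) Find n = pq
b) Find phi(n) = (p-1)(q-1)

Step 1: n = p * q = 5 * 43 = 215.
Step 2: phi(n) = (p-1)(q-1) = 4 * 42 = 168.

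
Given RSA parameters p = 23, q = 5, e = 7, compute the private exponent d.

Step 1: n = 23 * 5 = 115.
Step 2: phi(n) = 22 * 4 = 88.
Step 3: Find d such that 7 * d = 1 (mod 88).
Step 4: d = 7^(-1) mod 88 = 63.
Verification: 7 * 63 = 441 = 5 * 88 + 1.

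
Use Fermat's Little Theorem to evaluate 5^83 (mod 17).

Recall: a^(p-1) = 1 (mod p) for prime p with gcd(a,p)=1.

Step 1: Since 17 is prime, by Fermat's Little Theorem: 5^16 = 1 (mod 17).
Step 2: Reduce exponent: 83 mod 16 = 3.
Step 3: So 5^83 = 5^3 (mod 17).
Step 4: 5^3 mod 17 = 6.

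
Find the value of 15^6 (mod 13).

Step 1: Compute 15^6 mod 13 step by step, reducing modulo 13 at each step.
  15^1 mod 13 = 2
  15^2 mod 13 = (2 * 15) mod 13 = 4
  15^3 mod 13 = (4 * 15) mod 13 = 8
  15^4 mod 13 = (8 * 15) mod 13 = 3
  15^5 mod 13 = (3 * 15) mod 13 = 6
  15^6 mod 13 = (6 * 15) mod 13 = 12
Step 2: Result = 12.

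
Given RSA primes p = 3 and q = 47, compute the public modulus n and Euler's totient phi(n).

Step 1: n = p * q = 3 * 47 = 141.
Step 2: phi(n) = (p-1)(q-1) = 2 * 46 = 92.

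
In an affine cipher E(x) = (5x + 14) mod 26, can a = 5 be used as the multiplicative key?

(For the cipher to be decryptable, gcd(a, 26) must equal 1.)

Step 1: Compute gcd(5, 26).
Step 2: gcd(5, 26) = 1.
Since gcd = 1, 5 is coprime with 26, so it is a valid key.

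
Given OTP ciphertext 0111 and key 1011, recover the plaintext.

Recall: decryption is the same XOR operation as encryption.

Step 1: XOR ciphertext with key:
  Ciphertext: 0111
  Key:        1011
  XOR:        1100
Step 2: Plaintext = 1100 = 12 in decimal.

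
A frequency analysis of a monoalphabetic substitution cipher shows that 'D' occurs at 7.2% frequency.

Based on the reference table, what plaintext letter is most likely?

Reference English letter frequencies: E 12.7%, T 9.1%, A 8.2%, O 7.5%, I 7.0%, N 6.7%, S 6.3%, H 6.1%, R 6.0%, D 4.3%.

Step 1: The observed frequency is 7.2%.
Step 2: Compare with English frequencies:
  E: 12.7% (difference: 5.5%)
  T: 9.1% (difference: 1.9%)
  A: 8.2% (difference: 1.0%)
  O: 7.5% (difference: 0.3%)
  I: 7.0% (difference: 0.2%) <-- closest
  N: 6.7% (difference: 0.5%)
  S: 6.3% (difference: 0.9%)
  H: 6.1% (difference: 1.1%)
  R: 6.0% (difference: 1.2%)
  D: 4.3% (difference: 2.9%)
Step 3: 'D' most likely represents 'I' (frequency 7.0%).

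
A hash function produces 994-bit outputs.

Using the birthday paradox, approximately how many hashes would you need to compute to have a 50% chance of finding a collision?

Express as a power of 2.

Step 1: The birthday paradox gives collision probability ~50% after sqrt(2^n) = 2^(n/2) hashes.
Step 2: For 994-bit output: 2^(994/2) = 2^497.
Step 3: Approximately 2^497 hash computations needed.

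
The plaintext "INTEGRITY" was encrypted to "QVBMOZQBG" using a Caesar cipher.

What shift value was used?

Step 1: Compare first letters: I (position 8) -> Q (position 16).
Step 2: Shift = (16 - 8) mod 26 = 8.
The shift value is 8.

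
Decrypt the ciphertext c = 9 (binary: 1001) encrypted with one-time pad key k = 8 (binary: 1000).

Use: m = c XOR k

Step 1: XOR ciphertext with key:
  Ciphertext: 1001
  Key:        1000
  XOR:        0001
Step 2: Plaintext = 0001 = 1 in decimal.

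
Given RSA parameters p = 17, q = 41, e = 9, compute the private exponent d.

Step 1: n = 17 * 41 = 697.
Step 2: phi(n) = 16 * 40 = 640.
Step 3: Find d such that 9 * d = 1 (mod 640).
Step 4: d = 9^(-1) mod 640 = 569.
Verification: 9 * 569 = 5121 = 8 * 640 + 1.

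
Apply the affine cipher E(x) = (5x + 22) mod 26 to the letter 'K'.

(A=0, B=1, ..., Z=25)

Step 1: Convert 'K' to number: x = 10.
Step 2: E(10) = (5 * 10 + 22) mod 26 = 72 mod 26 = 20.
Step 3: Convert 20 back to letter: U.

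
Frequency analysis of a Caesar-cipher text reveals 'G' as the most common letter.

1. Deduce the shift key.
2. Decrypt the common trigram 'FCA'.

Step 1: In English, 'E' is the most frequent letter (12.7%).
Step 2: The most frequent ciphertext letter is 'G' (position 6).
Step 3: Shift = (6 - 4) mod 26 = 2.
Step 4: Decrypt 'FCA' by shifting back 2:
  F -> D
  C -> A
  A -> Y
Step 5: 'FCA' decrypts to 'DAY'.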